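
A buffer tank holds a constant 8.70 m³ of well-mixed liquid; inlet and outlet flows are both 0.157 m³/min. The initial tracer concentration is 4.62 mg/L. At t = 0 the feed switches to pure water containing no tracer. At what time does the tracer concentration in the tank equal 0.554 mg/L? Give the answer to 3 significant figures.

118 min

Species balance: V dC/dt = Q(C_in − C) ⇒ τ = V/Q = 55.414 min.
C(t) = C_in + (C₀ − C_in) e^(−t/τ). Set C = 0.554 and solve for t:
e^(−t/τ) = (C − C_in)/(C₀ − C_in) = (0.554 − 0)/(4.62 − 0) = 0.11991
t = −τ ln(…) = 55.414 × 2.1210 = 117.53 min.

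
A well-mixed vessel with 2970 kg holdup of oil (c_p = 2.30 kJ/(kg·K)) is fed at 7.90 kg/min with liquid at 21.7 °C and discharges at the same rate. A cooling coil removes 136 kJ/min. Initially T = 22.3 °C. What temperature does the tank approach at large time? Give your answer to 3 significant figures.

14.2 °C

Unsteady energy balance on the tank contents: M c_p dT/dt = ṁ c_p (T_in − T) − 136.
At steady state dT/dt = 0 ⇒ T_ss = T_in − Q̇/(ṁ c_p) = 21.7 − 136/(7.90·2.30) = 14.215 °C.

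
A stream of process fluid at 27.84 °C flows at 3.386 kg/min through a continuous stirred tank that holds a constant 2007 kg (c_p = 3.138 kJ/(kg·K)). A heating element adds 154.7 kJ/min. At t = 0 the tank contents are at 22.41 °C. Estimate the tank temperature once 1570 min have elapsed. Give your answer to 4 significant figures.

M c_p dT/dt = ṁ c_p (T_in − T) + Q̇.
τ = M/ṁ = 592.735 min; T_ss = T_in + Q̇/(ṁ c_p) = 27.84 + 154.7/(3.386·3.138) = 42.3996 °C.
Integrating: T(t) = T_ss + (T₀ − T_ss) e^(−t/τ).
T(1570) = 42.3996 + (-19.9896)·e^(−1570/592.735) = 42.3996 + (-19.9896)·0.0707403 = 40.9856 °C.

40.99 °C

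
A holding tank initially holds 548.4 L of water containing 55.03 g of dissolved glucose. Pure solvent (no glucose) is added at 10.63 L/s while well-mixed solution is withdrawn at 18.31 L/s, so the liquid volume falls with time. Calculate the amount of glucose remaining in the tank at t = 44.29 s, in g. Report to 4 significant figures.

5.471 g

Let m(t) be the amount of glucose. Volume: V(t) = V₀ + (Q_in − Q_out) t = 548.4 − 7.68000 t; V(44.29) = 208.253 L.
No glucose enters, so dm/dt = −Q_out · (m/V).
dm/m = −Q_out dt/(V₀ − 7.68000 t); integrating gives ln(m/m₀) = −(Q_out/(Q_in−Q_out)) ln(V/V₀).
m = m₀ (V₀/V)^(Q_out/(Q_in−Q_out)) = 55.03 × (548.4/208.253)^(-2.38411) = 5.47096 g.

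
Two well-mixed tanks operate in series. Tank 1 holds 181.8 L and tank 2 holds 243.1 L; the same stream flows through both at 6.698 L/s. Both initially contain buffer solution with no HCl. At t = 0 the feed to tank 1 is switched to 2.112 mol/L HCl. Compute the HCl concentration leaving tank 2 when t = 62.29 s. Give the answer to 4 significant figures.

1.238 mol/L

Species balance on tank i: dCᵢ/dt = (Cᵢ₋₁ − Cᵢ)/τᵢ with τᵢ = Vᵢ/Q.
τ₁ = 181.8/6.698 = 27.1424 s; τ₂ = 243.1/6.698 = 36.2944 s.
Tank 1: C₁ = C_in(1 − e^(−t/τ₁)). Tank 2 (τ₁ ≠ τ₂): C₂ = C_in[1 − (τ₁ e^(−t/τ₁) − τ₂ e^(−t/τ₂))/(τ₁ − τ₂)].
At t = 62.29: e^(−t/τ₁) = 0.100768, e^(−t/τ₂) = 0.179740.
C₂ = 2.112·[1 − (27.1424·0.100768 − 36.2944·0.179740)/(-9.15199)] = 2.112·0.586049 = 1.23774 mol/L.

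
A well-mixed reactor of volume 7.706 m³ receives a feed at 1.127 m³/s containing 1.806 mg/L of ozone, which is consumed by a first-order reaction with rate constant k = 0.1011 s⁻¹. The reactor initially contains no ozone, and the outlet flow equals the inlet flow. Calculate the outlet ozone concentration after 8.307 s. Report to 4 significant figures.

0.9310 mg/L

Accumulation = in − out − consumed: V dC/dt = Q C_in − Q C − k V C.
dC/dt = (Q/V) C_in − (Q/V + k) C; effective rate a = Q/V + k = 0.146250 + 0.1011 = 0.247350 s⁻¹.
C_ss = Q C_in/(Q + kV) = 1.06783 mg/L; C(t) = C_ss + (C₀ − C_ss) e^(−a t).
C(8.307) = 1.06783 + (-1.06783)·e^(−0.247350·8.307) = 1.06783 + (-1.06783)·0.128127 = 0.931010 mg/L.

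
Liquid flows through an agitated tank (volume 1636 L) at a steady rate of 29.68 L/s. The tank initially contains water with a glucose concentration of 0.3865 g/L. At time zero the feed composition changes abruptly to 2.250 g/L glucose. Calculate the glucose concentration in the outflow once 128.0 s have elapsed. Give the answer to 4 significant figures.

2.067 g/L

Mass balance on the solute (V constant): V dC/dt = Q(C_in − C).
Rewrite as dC/dt + C/τ = C_in/τ, τ = V/Q = 55.1213 s.
Solution: C(t) = C_in + (C₀ − C_in) e^(−t/τ).
C(128.0) = 2.250 + (0.3865 − 2.250)·e^(−128.0/55.1213) = 2.250 + (-1.86350)·0.0980624 = 2.06726 g/L.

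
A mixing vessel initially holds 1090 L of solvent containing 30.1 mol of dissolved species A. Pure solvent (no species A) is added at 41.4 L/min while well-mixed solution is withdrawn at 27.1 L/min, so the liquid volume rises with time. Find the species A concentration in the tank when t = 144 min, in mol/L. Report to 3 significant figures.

0.00128 mol/L

Total volume: dV/dt = Q_in − Q_out = 14.300 L/min, so V(t) = 1090 + 14.300 t and V(144) = 3149.2 L.
Solute balance: dm/dt = 0 − Q_out C = −Q_out m/V(t).
dm/m = −Q_out dt/(V₀ + 14.300 t); integrating gives ln(m/m₀) = −(Q_out/(Q_in−Q_out)) ln(V/V₀).
m = m₀ (V₀/V)^(Q_out/(Q_in−Q_out)) = 30.1 × (1090/3149.2)^(1.8951) = 4.0304 mol.
C = m/V = 4.0304/3149.2 = 0.0012798 mol/L.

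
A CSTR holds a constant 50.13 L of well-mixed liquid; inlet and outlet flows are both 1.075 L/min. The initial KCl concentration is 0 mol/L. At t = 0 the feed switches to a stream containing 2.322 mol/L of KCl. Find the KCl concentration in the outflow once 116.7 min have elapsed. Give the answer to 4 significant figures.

2.132 mol/L

Accumulation = in − out for the solute gives V dC/dt = Q(C_in − C).
Time constant τ = V/Q = 50.13/1.075 = 46.6326 min.
This is linear first-order; C(t) = C_in + (C₀ − C_in) e^(−t/τ).
C(116.7) = 2.322 + (0 − 2.322)·e^(−116.7/46.6326) = 2.322 + (-2.32200)·0.0818765 = 2.13188 mol/L.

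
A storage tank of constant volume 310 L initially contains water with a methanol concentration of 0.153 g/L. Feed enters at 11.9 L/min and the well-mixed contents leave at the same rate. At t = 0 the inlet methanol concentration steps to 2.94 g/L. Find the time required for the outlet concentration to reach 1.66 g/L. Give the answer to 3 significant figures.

20.3 min

Species balance: V dC/dt = Q(C_in − C) ⇒ τ = V/Q = 26.050 min.
C(t) = C_in + (C₀ − C_in) e^(−t/τ). Set C = 1.66 and solve for t:
e^(−t/τ) = (C − C_in)/(C₀ − C_in) = (1.66 − 2.94)/(0.153 − 2.94) = 0.45928
t = −τ ln(…) = 26.050 × 0.77811 = 20.270 min.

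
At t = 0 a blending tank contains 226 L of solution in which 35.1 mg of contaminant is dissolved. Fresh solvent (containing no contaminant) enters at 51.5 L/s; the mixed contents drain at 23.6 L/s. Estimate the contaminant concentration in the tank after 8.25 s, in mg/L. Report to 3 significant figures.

0.0425 mg/L

Let m(t) be the amount of contaminant. Volume: V(t) = V₀ + (Q_in − Q_out) t = 226 + 27.900 t; V(8.25) = 456.17 L.
No contaminant enters, so dm/dt = −Q_out · (m/V).
dm/m = −Q_out dt/(V₀ + 27.900 t); integrating gives ln(m/m₀) = −(Q_out/(Q_in−Q_out)) ln(V/V₀).
m = m₀ (V₀/V)^(Q_out/(Q_in−Q_out)) = 35.1 × (226/456.17)^(0.84588) = 19.377 mg.
C = m/V = 19.377/456.17 = 0.042478 mg/L.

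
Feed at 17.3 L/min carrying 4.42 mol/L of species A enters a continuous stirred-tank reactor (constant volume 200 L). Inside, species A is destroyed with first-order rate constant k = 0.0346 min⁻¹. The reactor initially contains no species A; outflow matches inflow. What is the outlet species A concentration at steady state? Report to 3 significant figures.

3.16 mol/L

Accumulation = in − out − consumed: V dC/dt = Q C_in − Q C − k V C.
At steady state: 0 = Q C_in − (Q + kV) C_ss, so C_ss = Q C_in/(Q + kV).
C_ss = 17.3·4.42/(17.3 + 0.0346·200) = 76.466/24.220 = 3.1571 mol/L.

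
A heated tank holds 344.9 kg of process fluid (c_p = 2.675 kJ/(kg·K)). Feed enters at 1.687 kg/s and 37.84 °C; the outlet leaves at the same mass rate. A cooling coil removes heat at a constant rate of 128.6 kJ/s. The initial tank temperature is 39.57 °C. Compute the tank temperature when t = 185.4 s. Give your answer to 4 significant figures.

M c_p dT/dt = ṁ c_p (T_in − T) − Q̇.
τ = M/ṁ = 204.446 s; T_ss = T_in − Q̇/(ṁ c_p) = 37.84 − 128.6/(1.687·2.675) = 9.34281 °C.
T approaches T_ss exponentially: T(t) = T_ss + (T₀ − T_ss) e^(−t/τ).
T(185.4) = 9.34281 + (30.2272)·e^(−185.4/204.446) = 9.34281 + (30.2272)·0.403797 = 21.5485 °C.

21.55 °C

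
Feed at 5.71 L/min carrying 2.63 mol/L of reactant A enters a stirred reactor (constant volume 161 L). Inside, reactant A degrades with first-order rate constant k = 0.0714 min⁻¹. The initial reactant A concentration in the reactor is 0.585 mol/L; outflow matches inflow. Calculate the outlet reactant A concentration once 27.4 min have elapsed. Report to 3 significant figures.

0.857 mol/L

Accumulation = in − out − consumed: V dC/dt = Q C_in − Q C − k V C.
This is linear with rate a = Q/V + k = 0.10687 min⁻¹.
C_ss = Q C_in/(Q + kV) = 0.87282 mol/L; C(t) = C_ss + (C₀ − C_ss) e^(−a t).
C(27.4) = 0.87282 + (-0.28782)·e^(−0.10687·27.4) = 0.87282 + (-0.28782)·0.053497 = 0.85743 mol/L.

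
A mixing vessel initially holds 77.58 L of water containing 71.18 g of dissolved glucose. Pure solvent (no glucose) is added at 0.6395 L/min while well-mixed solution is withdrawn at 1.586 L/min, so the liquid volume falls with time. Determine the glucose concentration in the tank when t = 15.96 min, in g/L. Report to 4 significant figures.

Let m(t) be the amount of glucose. Volume: V(t) = V₀ + (Q_in − Q_out) t = 77.58 − 0.946500 t; V(15.96) = 62.4739 L.
Species balance (pure solvent in): dm/dt = −Q_out · m/V(t).
Separate: dm/m = −Q_out dt/V(t) ⇒ ln(m/m₀) = −(Q_out/(Q_in−Q_out)) ln(V/V₀).
m = m₀ (V₀/V)^(Q_out/(Q_in−Q_out)) = 71.18 × (77.58/62.4739)^(-1.67565) = 49.5178 g.
C = m/V = 49.5178/62.4739 = 0.792616 g/L.

0.7926 g/L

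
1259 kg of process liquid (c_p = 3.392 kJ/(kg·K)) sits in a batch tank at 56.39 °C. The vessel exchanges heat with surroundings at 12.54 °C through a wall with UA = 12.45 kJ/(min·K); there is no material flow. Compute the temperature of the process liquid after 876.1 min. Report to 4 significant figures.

First-law balance (no shaft work): M c_p dT/dt = −UA(T − T_amb).
dT/dt = (T_ss − T)/τ with T_ss = T_amb = 12.5400 °C, τ = M c_p/UA = 1259·3.392/12.45 = 343.014 min.
T approaches T_ss exponentially: T(t) = T_ss + (T₀ − T_ss) e^(−t/τ).
T(876.1) = 12.5400 + (43.8500)·0.0777606 = 15.9498 °C.

15.95 °C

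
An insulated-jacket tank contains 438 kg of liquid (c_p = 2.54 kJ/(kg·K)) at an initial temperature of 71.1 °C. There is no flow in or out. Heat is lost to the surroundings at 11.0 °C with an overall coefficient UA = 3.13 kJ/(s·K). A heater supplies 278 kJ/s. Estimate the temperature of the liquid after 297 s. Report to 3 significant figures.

Lumped-capacitance energy balance: M c_p dT/dt = UA(T_amb − T) + Q̇.
dT/dt = (T_ss − T)/τ with T_ss = T_amb + Q̇/UA = 11.0 + 278/3.13 = 99.818 °C, τ = M c_p/UA = 438·2.54/3.13 = 355.44 s.
Integrating: T(t) = T_ss + (T₀ − T_ss) e^(−t/τ).
T(297) = 99.818 + (-28.718)·0.43362 = 87.365 °C.

87.4 °C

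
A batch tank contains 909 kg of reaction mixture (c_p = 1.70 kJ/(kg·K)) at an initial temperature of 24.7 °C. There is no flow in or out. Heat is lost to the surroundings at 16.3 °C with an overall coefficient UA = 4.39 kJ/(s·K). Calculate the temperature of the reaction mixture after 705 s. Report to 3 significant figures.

17.4 °C

Lumped-capacitance energy balance: M c_p dT/dt = UA(T_amb − T).
dT/dt = (T_ss − T)/τ with T_ss = T_amb = 16.300 °C, τ = M c_p/UA = 909·1.70/4.39 = 352.00 s.
Solution: T(t) = T_ss + (T₀ − T_ss) e^(−t/τ).
T(705) = 16.300 + (8.4000)·0.13495 = 17.434 °C.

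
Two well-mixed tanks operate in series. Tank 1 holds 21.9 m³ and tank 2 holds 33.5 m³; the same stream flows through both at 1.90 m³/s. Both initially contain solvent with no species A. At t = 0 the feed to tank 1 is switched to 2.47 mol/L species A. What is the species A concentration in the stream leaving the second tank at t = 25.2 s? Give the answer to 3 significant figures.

1.29 mol/L

Each tank obeys Vᵢ dCᵢ/dt = Q(Cᵢ₋₁ − Cᵢ), so τᵢ = Vᵢ/Q.
τ₁ = 21.9/1.90 = 11.526 s; τ₂ = 33.5/1.90 = 17.632 s.
Tank 1: C₁ = C_in(1 − e^(−t/τ₁)). Tank 2 (τ₁ ≠ τ₂): C₂ = C_in[1 − (τ₁ e^(−t/τ₁) − τ₂ e^(−t/τ₂))/(τ₁ − τ₂)].
At t = 25.2: e^(−t/τ₁) = 0.11233, e^(−t/τ₂) = 0.23949.
C₂ = 2.47·[1 − (11.526·0.11233 − 17.632·0.23949)/(-6.1053)] = 2.47·0.52045 = 1.2855 mol/L.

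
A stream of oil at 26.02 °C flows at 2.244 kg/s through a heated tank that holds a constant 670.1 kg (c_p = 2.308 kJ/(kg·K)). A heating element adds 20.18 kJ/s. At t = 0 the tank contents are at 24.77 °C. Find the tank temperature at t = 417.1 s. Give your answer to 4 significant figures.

First-law balance (no shaft work): M c_p dT/dt = ṁ c_p (T_in − T) + 20.18.
τ = M/ṁ = 298.619 s; T_ss = T_in + Q̇/(ṁ c_p) = 26.02 + 20.18/(2.244·2.308) = 29.9164 °C.
T approaches T_ss exponentially: T(t) = T_ss + (T₀ − T_ss) e^(−t/τ).
T(417.1) = 29.9164 + (-5.14639)·e^(−417.1/298.619) = 29.9164 + (-5.14639)·0.247396 = 28.6432 °C.

28.64 °C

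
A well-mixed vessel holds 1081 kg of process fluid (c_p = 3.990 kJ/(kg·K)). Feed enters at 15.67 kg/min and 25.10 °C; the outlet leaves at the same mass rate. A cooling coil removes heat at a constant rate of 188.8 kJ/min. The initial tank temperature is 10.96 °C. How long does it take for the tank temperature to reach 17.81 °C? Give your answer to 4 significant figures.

Energy balance: M c_p dT/dt = ṁ c_p (T_in − T) − 188.8.
τ = M/ṁ = 68.9853 min; T_ss = T_in − Q̇/(ṁ c_p) = 22.0803 °C.
T(t) = T_ss + (T₀ − T_ss) e^(−t/τ). Set T = 17.81:
e^(−t/τ) = (17.81 − 22.0803)/(10.96 − 22.0803) = 0.384011
t = −68.9853 · ln(0.384011) = 66.0248 min.

66.02 min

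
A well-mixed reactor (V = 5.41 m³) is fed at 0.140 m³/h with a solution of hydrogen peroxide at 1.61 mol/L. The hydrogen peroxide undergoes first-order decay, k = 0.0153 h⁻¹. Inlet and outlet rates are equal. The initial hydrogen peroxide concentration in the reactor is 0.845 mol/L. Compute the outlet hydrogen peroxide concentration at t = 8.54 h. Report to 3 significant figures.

Species balance: V dC/dt = Q C_in − Q C − k V C.
dC/dt = (Q/V) C_in − (Q/V + k) C; effective rate a = Q/V + k = 0.025878 + 0.0153 = 0.041178 h⁻¹.
C_ss = Q C_in/(Q + kV) = 1.0118 mol/L; C(t) = C_ss + (C₀ − C_ss) e^(−a t).
C(8.54) = 1.0118 + (-0.16679)·e^(−0.041178·8.54) = 1.0118 + (-0.16679)·0.70352 = 0.89445 mol/L.

0.894 mol/L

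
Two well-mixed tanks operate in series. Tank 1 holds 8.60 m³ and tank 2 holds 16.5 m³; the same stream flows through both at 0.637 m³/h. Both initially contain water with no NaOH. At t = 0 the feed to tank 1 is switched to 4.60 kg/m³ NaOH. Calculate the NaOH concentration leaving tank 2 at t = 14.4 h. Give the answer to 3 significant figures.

Time constants: τᵢ = Vᵢ/Q for each well-mixed tank.
τ₁ = 8.60/0.637 = 13.501 h; τ₂ = 16.5/0.637 = 25.903 h.
Tank 1: C₁ = C_in(1 − e^(−t/τ₁)). Tank 2 (τ₁ ≠ τ₂): C₂ = C_in[1 − (τ₁ e^(−t/τ₁) − τ₂ e^(−t/τ₂))/(τ₁ − τ₂)].
At t = 14.4: e^(−t/τ₁) = 0.34418, e^(−t/τ₂) = 0.57354.
C₂ = 4.60·[1 − (13.501·0.34418 − 25.903·0.57354)/(-12.402)] = 4.60·0.17677 = 0.81315 kg/m³.

0.813 kg/m³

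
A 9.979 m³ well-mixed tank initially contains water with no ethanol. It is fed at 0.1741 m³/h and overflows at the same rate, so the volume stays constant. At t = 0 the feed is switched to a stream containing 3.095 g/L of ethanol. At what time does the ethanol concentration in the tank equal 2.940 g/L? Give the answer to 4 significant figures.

171.6 h

Species balance: V dC/dt = Q(C_in − C) ⇒ τ = V/Q = 57.3176 h.
C(t) = C_in + (C₀ − C_in) e^(−t/τ). Set C = 2.940 and solve for t:
e^(−t/τ) = (C − C_in)/(C₀ − C_in) = (2.940 − 3.095)/(0 − 3.095) = 0.0500808
t = −τ ln(…) = 57.3176 × 2.99412 = 171.616 h.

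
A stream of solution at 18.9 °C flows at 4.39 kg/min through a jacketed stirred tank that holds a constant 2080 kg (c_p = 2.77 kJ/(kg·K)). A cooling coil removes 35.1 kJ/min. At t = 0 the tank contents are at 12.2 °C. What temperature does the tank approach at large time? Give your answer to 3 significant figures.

M c_p dT/dt = ṁ c_p (T_in − T) − Q̇.
At steady state dT/dt = 0 ⇒ T_ss = T_in − Q̇/(ṁ c_p) = 18.9 − 35.1/(4.39·2.77) = 16.014 °C.

16.0 °C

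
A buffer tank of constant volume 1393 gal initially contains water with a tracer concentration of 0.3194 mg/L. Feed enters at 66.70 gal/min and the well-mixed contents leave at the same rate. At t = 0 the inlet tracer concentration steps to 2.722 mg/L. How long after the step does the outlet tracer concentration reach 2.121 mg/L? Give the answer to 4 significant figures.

28.94 min

Transient balance on the dissolved component: V dC/dt = Q(C_in − C), so τ = V/Q = 20.8846 min.
C(t) = C_in + (C₀ − C_in) e^(−t/τ). Set C = 2.121 and solve for t:
e^(−t/τ) = (C − C_in)/(C₀ − C_in) = (2.121 − 2.722)/(0.3194 − 2.722) = 0.250146
t = −τ ln(…) = 20.8846 × 1.38571 = 28.9400 min.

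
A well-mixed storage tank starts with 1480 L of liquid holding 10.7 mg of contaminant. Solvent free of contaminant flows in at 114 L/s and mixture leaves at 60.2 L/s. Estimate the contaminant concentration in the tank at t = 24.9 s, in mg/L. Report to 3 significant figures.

0.00184 mg/L

Let m(t) be the amount of contaminant. Volume: V(t) = V₀ + (Q_in − Q_out) t = 1480 + 53.800 t; V(24.9) = 2819.6 L.
Species balance (pure solvent in): dm/dt = −Q_out · m/V(t).
Separate: dm/m = −Q_out dt/V(t) ⇒ ln(m/m₀) = −(Q_out/(Q_in−Q_out)) ln(V/V₀).
m = m₀ (V₀/V)^(Q_out/(Q_in−Q_out)) = 10.7 × (1480/2819.6)^(1.1190) = 5.2018 mg.
C = m/V = 5.2018/2819.6 = 0.0018449 mg/L.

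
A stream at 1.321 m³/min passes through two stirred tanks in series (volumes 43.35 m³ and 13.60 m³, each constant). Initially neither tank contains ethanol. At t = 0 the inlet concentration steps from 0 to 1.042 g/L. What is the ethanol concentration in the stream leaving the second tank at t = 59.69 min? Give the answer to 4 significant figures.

0.7972 g/L

Species balance on tank i: dCᵢ/dt = (Cᵢ₋₁ − Cᵢ)/τᵢ with τᵢ = Vᵢ/Q.
τ₁ = 43.35/1.321 = 32.8160 min; τ₂ = 13.60/1.321 = 10.2952 min.
Solving the cascade with C₁(0)=C₂(0)=0 gives C₂(t) = C_in[1 − (τ₁ e^(−t/τ₁) − τ₂ e^(−t/τ₂))/(τ₁ − τ₂)].
At t = 59.69: e^(−t/τ₁) = 0.162200, e^(−t/τ₂) = 0.00303413.
C₂ = 1.042·[1 − (32.8160·0.162200 − 10.2952·0.00303413)/(22.5208)] = 1.042·0.765039 = 0.797171 g/L.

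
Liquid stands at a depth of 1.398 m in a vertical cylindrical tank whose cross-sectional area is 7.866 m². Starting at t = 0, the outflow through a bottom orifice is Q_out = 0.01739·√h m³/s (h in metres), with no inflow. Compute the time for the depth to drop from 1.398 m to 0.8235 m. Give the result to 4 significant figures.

A dh/dt = −Q_out = −0.01739 √h.
∫ h^(−1/2) dh = −(0.01739/A) ∫ dt, giving 2√h = 2√h₀ − (0.01739/A) t.
t = 2A(√h₀ − √h)/0.01739 = 2·7.866·(√1.398 − √0.8235)/0.01739
  = 15.7320 × (1.18237 − 0.907469) / 0.01739 = 248.692 s.

248.7 s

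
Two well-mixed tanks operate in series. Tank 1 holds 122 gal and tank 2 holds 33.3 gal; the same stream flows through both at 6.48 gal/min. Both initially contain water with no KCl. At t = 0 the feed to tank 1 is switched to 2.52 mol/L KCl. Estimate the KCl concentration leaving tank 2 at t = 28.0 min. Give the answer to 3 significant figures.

Species balance on tank i: dCᵢ/dt = (Cᵢ₋₁ − Cᵢ)/τᵢ with τᵢ = Vᵢ/Q.
τ₁ = 122/6.48 = 18.827 min; τ₂ = 33.3/6.48 = 5.1389 min.
Solving the cascade with C₁(0)=C₂(0)=0 gives C₂(t) = C_in[1 − (τ₁ e^(−t/τ₁) − τ₂ e^(−t/τ₂))/(τ₁ − τ₂)].
At t = 28.0: e^(−t/τ₁) = 0.22600, e^(−t/τ₂) = 0.0043021.
C₂ = 2.52·[1 − (18.827·0.22600 − 5.1389·0.0043021)/(13.688)] = 2.52·0.69077 = 1.7407 mol/L.

1.74 mol/L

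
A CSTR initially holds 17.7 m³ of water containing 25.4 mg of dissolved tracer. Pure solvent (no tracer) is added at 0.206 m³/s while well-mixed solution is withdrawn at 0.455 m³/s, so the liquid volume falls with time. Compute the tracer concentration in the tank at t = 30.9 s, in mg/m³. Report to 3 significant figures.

Let m(t) be the amount of tracer. Volume: V(t) = V₀ + (Q_in − Q_out) t = 17.7 − 0.24900 t; V(30.9) = 10.006 m³.
No tracer enters, so dm/dt = −Q_out · (m/V).
dm/m = −Q_out dt/(V₀ − 0.24900 t); integrating gives ln(m/m₀) = −(Q_out/(Q_in−Q_out)) ln(V/V₀).
m = m₀ (V₀/V)^(Q_out/(Q_in−Q_out)) = 25.4 × (17.7/10.006)^(-1.8273) = 8.9573 mg.
C = m/V = 8.9573/10.006 = 0.89520 mg/m³.

0.895 mg/m³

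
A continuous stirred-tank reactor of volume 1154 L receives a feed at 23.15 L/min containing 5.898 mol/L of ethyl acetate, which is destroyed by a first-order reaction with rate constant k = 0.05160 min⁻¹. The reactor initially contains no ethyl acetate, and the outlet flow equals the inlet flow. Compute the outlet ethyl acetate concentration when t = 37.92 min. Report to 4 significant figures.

Accumulation = in − out − consumed: V dC/dt = Q C_in − Q C − k V C.
This is linear with rate a = Q/V + k = 0.0716607 min⁻¹.
C_ss = Q C_in/(Q + kV) = 1.65108 mol/L; C(t) = C_ss + (C₀ − C_ss) e^(−a t).
C(37.92) = 1.65108 + (-1.65108)·e^(−0.0716607·37.92) = 1.65108 + (-1.65108)·0.0660481 = 1.54203 mol/L.

1.542 mol/L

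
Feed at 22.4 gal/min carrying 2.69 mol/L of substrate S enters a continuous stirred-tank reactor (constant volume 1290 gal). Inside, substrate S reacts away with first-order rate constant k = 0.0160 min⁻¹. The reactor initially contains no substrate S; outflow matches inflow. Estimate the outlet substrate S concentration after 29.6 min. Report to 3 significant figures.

0.879 mol/L

Species balance: V dC/dt = Q C_in − Q C − k V C.
dC/dt = (Q/V) C_in − (Q/V + k) C; effective rate a = Q/V + k = 0.017364 + 0.0160 = 0.033364 min⁻¹.
C_ss = Q C_in/(Q + kV) = 1.4000 mol/L; C(t) = C_ss + (C₀ − C_ss) e^(−a t).
C(29.6) = 1.4000 + (-1.4000)·e^(−0.033364·29.6) = 1.4000 + (-1.4000)·0.37248 = 0.87853 mol/L.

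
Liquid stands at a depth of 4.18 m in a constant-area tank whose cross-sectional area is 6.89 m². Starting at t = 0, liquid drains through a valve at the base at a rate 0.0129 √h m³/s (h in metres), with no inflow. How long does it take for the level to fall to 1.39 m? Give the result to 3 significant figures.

925 s

With no inflow, A dh/dt = −0.0129 √h.
This is separable: 2 d(√h)/dt = −0.0129/A, so √h = √h₀ − (0.0129/(2A)) t.
t = 2A(√h₀ − √h)/0.0129 = 2·6.89·(√4.18 − √1.39)/0.0129
  = 13.780 × (2.0445 − 1.1790) / 0.0129 = 924.57 s.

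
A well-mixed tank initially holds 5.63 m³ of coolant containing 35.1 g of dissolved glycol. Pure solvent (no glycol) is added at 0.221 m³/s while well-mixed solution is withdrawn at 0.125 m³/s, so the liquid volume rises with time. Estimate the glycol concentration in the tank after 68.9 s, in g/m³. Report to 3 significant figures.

1.04 g/m³

Total volume: dV/dt = Q_in − Q_out = 0.096000 m³/s, so V(t) = 5.63 + 0.096000 t and V(68.9) = 12.244 m³.
Species balance (pure solvent in): dm/dt = −Q_out · m/V(t).
dm/m = −Q_out dt/(V₀ + 0.096000 t); integrating gives ln(m/m₀) = −(Q_out/(Q_in−Q_out)) ln(V/V₀).
m = m₀ (V₀/V)^(Q_out/(Q_in−Q_out)) = 35.1 × (5.63/12.244)^(1.3021) = 12.763 g.
C = m/V = 12.763/12.244 = 1.0423 g/m³.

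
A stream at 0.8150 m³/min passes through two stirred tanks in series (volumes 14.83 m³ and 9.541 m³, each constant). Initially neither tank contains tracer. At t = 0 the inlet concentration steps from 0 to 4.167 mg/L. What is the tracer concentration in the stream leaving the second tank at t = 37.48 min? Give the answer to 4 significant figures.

Each tank obeys Vᵢ dCᵢ/dt = Q(Cᵢ₋₁ − Cᵢ), so τᵢ = Vᵢ/Q.
τ₁ = 14.83/0.8150 = 18.1963 min; τ₂ = 9.541/0.8150 = 11.7067 min.
Solving the cascade with C₁(0)=C₂(0)=0 gives C₂(t) = C_in[1 − (τ₁ e^(−t/τ₁) − τ₂ e^(−t/τ₂))/(τ₁ − τ₂)].
At t = 37.48: e^(−t/τ₁) = 0.127485, e^(−t/τ₂) = 0.0406982.
C₂ = 4.167·[1 − (18.1963·0.127485 − 11.7067·0.0406982)/(6.48957)] = 4.167·0.715958 = 2.98340 mg/L.

2.983 mg/L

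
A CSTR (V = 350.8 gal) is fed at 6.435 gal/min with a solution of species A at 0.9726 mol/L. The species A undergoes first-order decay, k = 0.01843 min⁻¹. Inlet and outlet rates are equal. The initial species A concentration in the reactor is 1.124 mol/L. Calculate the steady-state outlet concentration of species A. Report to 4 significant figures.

0.4852 mol/L

V dC/dt = Q(C_in − C) − k V C.
Steady state (dC/dt = 0): C_ss = Q C_in/(Q + kV) = C_in/(1 + kV/Q).
C_ss = 6.435·0.9726/(6.435 + 0.01843·350.8) = 6.25868/12.9002 = 0.485160 mol/L.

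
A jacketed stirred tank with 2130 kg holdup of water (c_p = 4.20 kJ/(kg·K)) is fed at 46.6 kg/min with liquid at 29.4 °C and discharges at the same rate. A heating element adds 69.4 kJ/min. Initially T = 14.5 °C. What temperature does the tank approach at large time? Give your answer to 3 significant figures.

29.8 °C

Heat balance on the well-mixed liquid: M c_p dT/dt = ṁ c_p (T_in − T) + 69.4.
At steady state dT/dt = 0 ⇒ T_ss = T_in + Q̇/(ṁ c_p) = 29.4 + 69.4/(46.6·4.20) = 29.755 °C.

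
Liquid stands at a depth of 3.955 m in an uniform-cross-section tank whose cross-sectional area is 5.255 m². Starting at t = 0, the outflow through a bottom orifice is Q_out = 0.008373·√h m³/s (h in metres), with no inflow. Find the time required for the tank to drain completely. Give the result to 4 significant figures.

2496 s

Accumulation of liquid (constant cross-section A): A dh/dt = −0.008373 √h.
∫ h^(−1/2) dh = −(0.008373/A) ∫ dt, giving 2√h = 2√h₀ − (0.008373/A) t.
Tank is empty when √h = 0: t_empty = 2A√h₀/0.008373.
t_empty = 2·5.255·√3.955/0.008373 = 10.5100·1.98872/0.008373 = 2496.29 s.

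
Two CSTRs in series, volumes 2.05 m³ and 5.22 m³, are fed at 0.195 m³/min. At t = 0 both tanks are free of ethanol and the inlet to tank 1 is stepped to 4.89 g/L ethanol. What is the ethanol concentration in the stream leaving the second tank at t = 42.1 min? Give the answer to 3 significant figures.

3.28 g/L

Species balance on tank i: dCᵢ/dt = (Cᵢ₋₁ − Cᵢ)/τᵢ with τᵢ = Vᵢ/Q.
τ₁ = 2.05/0.195 = 10.513 min; τ₂ = 5.22/0.195 = 26.769 min.
Solving the cascade with C₁(0)=C₂(0)=0 gives C₂(t) = C_in[1 − (τ₁ e^(−t/τ₁) − τ₂ e^(−t/τ₂))/(τ₁ − τ₂)].
At t = 42.1: e^(−t/τ₁) = 0.018231, e^(−t/τ₂) = 0.20748.
C₂ = 4.89·[1 − (10.513·0.018231 − 26.769·0.20748)/(-16.256)] = 4.89·0.67013 = 3.2769 g/L.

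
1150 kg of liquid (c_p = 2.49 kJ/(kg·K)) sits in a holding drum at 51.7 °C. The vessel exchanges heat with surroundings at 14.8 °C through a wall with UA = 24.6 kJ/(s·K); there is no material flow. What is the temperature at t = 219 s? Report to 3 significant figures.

Lumped-capacitance energy balance: M c_p dT/dt = UA(T_amb − T).
dT/dt = (T_ss − T)/τ with T_ss = T_amb = 14.800 °C, τ = M c_p/UA = 1150·2.49/24.6 = 116.40 s.
T approaches T_ss exponentially: T(t) = T_ss + (T₀ − T_ss) e^(−t/τ).
T(219) = 14.800 + (36.900)·0.15238 = 20.423 °C.

20.4 °C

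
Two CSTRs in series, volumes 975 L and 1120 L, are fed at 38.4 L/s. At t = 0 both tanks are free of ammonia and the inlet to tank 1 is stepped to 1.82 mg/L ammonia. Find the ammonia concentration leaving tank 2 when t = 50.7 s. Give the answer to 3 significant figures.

Time constants: τᵢ = Vᵢ/Q for each well-mixed tank.
τ₁ = 975/38.4 = 25.391 s; τ₂ = 1120/38.4 = 29.167 s.
Tank 1: C₁ = C_in(1 − e^(−t/τ₁)). Tank 2 (τ₁ ≠ τ₂): C₂ = C_in[1 − (τ₁ e^(−t/τ₁) − τ₂ e^(−t/τ₂))/(τ₁ − τ₂)].
At t = 50.7: e^(−t/τ₁) = 0.13577, e^(−t/τ₂) = 0.17582.
C₂ = 1.82·[1 − (25.391·0.13577 − 29.167·0.17582)/(-3.7760)] = 1.82·0.55486 = 1.0098 mg/L.

1.01 mg/L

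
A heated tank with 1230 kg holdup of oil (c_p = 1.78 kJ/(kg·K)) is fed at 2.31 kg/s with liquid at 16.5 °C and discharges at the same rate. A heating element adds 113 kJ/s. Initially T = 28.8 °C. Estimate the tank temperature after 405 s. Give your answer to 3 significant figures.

36.9 °C

M c_p dT/dt = ṁ c_p (T_in − T) + Q̇.
τ = M/ṁ = 532.47 s; T_ss = T_in + Q̇/(ṁ c_p) = 16.5 + 113/(2.31·1.78) = 43.982 °C.
This is linear first-order; T(t) = T_ss + (T₀ − T_ss) e^(−t/τ).
T(405) = 43.982 + (-15.182)·e^(−405/532.47) = 43.982 + (-15.182)·0.46738 = 36.886 °C.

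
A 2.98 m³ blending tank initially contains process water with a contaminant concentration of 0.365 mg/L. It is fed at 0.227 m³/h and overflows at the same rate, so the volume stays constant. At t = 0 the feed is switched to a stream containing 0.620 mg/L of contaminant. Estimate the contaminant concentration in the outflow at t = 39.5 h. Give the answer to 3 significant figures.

0.607 mg/L

Unsteady species balance (constant V, well mixed): V dC/dt = Q(C_in − C).
Time constant τ = V/Q = 2.98/0.227 = 13.128 h.
Solution: C(t) = C_in + (C₀ − C_in) e^(−t/τ).
C(39.5) = 0.620 + (0.365 − 0.620)·e^(−39.5/13.128) = 0.620 + (-0.25500)·0.049346 = 0.60742 mg/L.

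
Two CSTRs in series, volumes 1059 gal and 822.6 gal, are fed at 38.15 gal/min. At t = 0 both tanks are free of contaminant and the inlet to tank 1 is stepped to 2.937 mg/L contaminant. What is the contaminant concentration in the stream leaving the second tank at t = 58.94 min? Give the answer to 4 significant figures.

2.027 mg/L

Species balance on tank i: dCᵢ/dt = (Cᵢ₋₁ − Cᵢ)/τᵢ with τᵢ = Vᵢ/Q.
τ₁ = 1059/38.15 = 27.7588 min; τ₂ = 822.6/38.15 = 21.5623 min.
Tank 1: C₁ = C_in(1 − e^(−t/τ₁)). Tank 2 (τ₁ ≠ τ₂): C₂ = C_in[1 − (τ₁ e^(−t/τ₁) − τ₂ e^(−t/τ₂))/(τ₁ − τ₂)].
At t = 58.94: e^(−t/τ₁) = 0.119638, e^(−t/τ₂) = 0.0649927.
C₂ = 2.937·[1 − (27.7588·0.119638 − 21.5623·0.0649927)/(6.19659)] = 2.937·0.690214 = 2.02716 mg/L.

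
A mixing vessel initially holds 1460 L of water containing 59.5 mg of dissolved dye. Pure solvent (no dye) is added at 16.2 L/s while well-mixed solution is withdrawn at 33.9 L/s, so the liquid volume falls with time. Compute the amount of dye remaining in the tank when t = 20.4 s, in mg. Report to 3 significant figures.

34.5 mg

Let m(t) be the amount of dye. Volume: V(t) = V₀ + (Q_in − Q_out) t = 1460 − 17.700 t; V(20.4) = 1098.9 L.
No dye enters, so dm/dt = −Q_out · (m/V).
Separate: dm/m = −Q_out dt/V(t) ⇒ ln(m/m₀) = −(Q_out/(Q_in−Q_out)) ln(V/V₀).
m = m₀ (V₀/V)^(Q_out/(Q_in−Q_out)) = 59.5 × (1460/1098.9)^(-1.9153) = 34.530 mg.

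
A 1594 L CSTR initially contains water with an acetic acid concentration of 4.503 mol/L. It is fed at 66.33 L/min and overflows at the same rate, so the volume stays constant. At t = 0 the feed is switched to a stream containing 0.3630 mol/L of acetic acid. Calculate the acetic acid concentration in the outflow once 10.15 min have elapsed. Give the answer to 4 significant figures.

Mass balance on the solute (V constant): V dC/dt = Q(C_in − C).
So dC/dt = (C_in − C)/τ with τ = V/Q = 1594/66.33 = 24.0314 min.
Solution: C(t) = C_in + (C₀ − C_in) e^(−t/τ).
C(10.15) = 0.3630 + (4.503 − 0.3630)·e^(−10.15/24.0314) = 0.3630 + (4.14000)·0.655495 = 3.07675 mol/L.

3.077 mol/L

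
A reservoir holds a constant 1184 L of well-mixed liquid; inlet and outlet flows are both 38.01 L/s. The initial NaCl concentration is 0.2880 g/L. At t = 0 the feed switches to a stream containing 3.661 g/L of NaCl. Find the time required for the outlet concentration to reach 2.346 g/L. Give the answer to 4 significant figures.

Accumulation = in − out for the solute gives V dC/dt = Q(C_in − C), so τ = V/Q = 31.1497 s.
C(t) = C_in + (C₀ − C_in) e^(−t/τ). Set C = 2.346 and solve for t:
e^(−t/τ) = (C − C_in)/(C₀ − C_in) = (2.346 − 3.661)/(0.2880 − 3.661) = 0.389861
t = −τ ln(…) = 31.1497 × 0.941966 = 29.3420 s.

29.34 s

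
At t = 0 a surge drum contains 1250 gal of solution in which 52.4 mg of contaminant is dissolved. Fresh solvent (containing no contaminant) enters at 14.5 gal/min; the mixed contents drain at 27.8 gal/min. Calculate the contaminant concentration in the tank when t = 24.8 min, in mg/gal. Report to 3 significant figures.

Let m(t) be the amount of contaminant. Volume: V(t) = V₀ + (Q_in − Q_out) t = 1250 − 13.300 t; V(24.8) = 920.16 gal.
Solute balance: dm/dt = 0 − Q_out C = −Q_out m/V(t).
dm/m = −Q_out dt/(V₀ − 13.300 t); integrating gives ln(m/m₀) = −(Q_out/(Q_in−Q_out)) ln(V/V₀).
m = m₀ (V₀/V)^(Q_out/(Q_in−Q_out)) = 52.4 × (1250/920.16)^(-2.0902) = 27.621 mg.
C = m/V = 27.621/920.16 = 0.030017 mg/gal.

0.0300 mg/gal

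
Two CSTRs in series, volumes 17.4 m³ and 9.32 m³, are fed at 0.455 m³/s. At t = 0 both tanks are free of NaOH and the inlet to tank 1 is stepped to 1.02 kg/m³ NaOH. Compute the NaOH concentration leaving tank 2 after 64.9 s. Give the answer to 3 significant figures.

Each tank obeys Vᵢ dCᵢ/dt = Q(Cᵢ₋₁ − Cᵢ), so τᵢ = Vᵢ/Q.
τ₁ = 17.4/0.455 = 38.242 s; τ₂ = 9.32/0.455 = 20.484 s.
Tank 1: C₁ = C_in(1 − e^(−t/τ₁)). Tank 2 (τ₁ ≠ τ₂): C₂ = C_in[1 − (τ₁ e^(−t/τ₁) − τ₂ e^(−t/τ₂))/(τ₁ − τ₂)].
At t = 64.9: e^(−t/τ₁) = 0.18321, e^(−t/τ₂) = 0.042071.
C₂ = 1.02·[1 − (38.242·0.18321 − 20.484·0.042071)/(17.758)] = 1.02·0.65398 = 0.66706 kg/m³.

0.667 kg/m³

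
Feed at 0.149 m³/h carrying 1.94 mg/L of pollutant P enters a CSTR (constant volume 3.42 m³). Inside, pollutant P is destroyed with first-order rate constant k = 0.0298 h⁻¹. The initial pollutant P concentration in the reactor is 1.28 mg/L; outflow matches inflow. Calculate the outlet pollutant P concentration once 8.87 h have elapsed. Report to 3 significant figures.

1.22 mg/L

Accumulation = in − out − consumed: V dC/dt = Q C_in − Q C − k V C.
This is linear with rate a = Q/V + k = 0.073367 h⁻¹.
C_ss = Q C_in/(Q + kV) = 1.1520 mg/L; C(t) = C_ss + (C₀ − C_ss) e^(−a t).
C(8.87) = 1.1520 + (0.12798)·e^(−0.073367·8.87) = 1.1520 + (0.12798)·0.52165 = 1.2188 mg/L.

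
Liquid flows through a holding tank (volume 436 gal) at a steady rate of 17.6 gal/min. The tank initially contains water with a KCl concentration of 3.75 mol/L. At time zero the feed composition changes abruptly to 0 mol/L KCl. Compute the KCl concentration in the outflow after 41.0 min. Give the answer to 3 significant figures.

0.717 mol/L

Accumulation = in − out for the solute gives V dC/dt = Q(C_in − C).
Time constant τ = V/Q = 436/17.6 = 24.773 min.
Integrating: C(t) = C_in + (C₀ − C_in) e^(−t/τ).
C(41.0) = 0 + (3.75 − 0)·e^(−41.0/24.773) = 0 + (3.7500)·0.19108 = 0.71656 mol/L.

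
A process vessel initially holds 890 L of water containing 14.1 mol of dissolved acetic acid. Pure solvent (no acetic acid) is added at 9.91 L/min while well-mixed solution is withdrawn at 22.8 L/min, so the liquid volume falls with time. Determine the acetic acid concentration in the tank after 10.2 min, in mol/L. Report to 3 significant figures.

0.0140 mol/L

Total volume: dV/dt = Q_in − Q_out = -12.890 L/min, so V(t) = 890 − 12.890 t and V(10.2) = 758.52 L.
Species balance (pure solvent in): dm/dt = −Q_out · m/V(t).
dm/m = −Q_out dt/(V₀ − 12.890 t); integrating gives ln(m/m₀) = −(Q_out/(Q_in−Q_out)) ln(V/V₀).
m = m₀ (V₀/V)^(Q_out/(Q_in−Q_out)) = 14.1 × (890/758.52)^(-1.7688) = 10.627 mol.
C = m/V = 10.627/758.52 = 0.014011 mol/L.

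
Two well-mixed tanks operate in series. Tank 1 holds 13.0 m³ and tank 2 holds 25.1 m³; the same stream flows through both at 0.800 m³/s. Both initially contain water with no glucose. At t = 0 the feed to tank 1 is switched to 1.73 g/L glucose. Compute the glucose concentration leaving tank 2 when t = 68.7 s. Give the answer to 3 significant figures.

1.36 g/L

Species balance on tank i: dCᵢ/dt = (Cᵢ₋₁ − Cᵢ)/τᵢ with τᵢ = Vᵢ/Q.
τ₁ = 13.0/0.800 = 16.250 s; τ₂ = 25.1/0.800 = 31.375 s.
Tank 1: C₁ = C_in(1 − e^(−t/τ₁)). Tank 2 (τ₁ ≠ τ₂): C₂ = C_in[1 − (τ₁ e^(−t/τ₁) − τ₂ e^(−t/τ₂))/(τ₁ − τ₂)].
At t = 68.7: e^(−t/τ₁) = 0.014586, e^(−t/τ₂) = 0.11196.
C₂ = 1.73·[1 − (16.250·0.014586 − 31.375·0.11196)/(-15.125)] = 1.73·0.78343 = 1.3553 g/L.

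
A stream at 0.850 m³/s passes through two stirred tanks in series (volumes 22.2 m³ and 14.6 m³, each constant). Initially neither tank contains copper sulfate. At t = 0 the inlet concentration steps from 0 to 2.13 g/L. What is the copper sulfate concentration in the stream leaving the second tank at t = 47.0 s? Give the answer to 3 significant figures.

1.37 g/L

Each tank obeys Vᵢ dCᵢ/dt = Q(Cᵢ₋₁ − Cᵢ), so τᵢ = Vᵢ/Q.
τ₁ = 22.2/0.850 = 26.118 s; τ₂ = 14.6/0.850 = 17.176 s.
Solving the cascade with C₁(0)=C₂(0)=0 gives C₂(t) = C_in[1 − (τ₁ e^(−t/τ₁) − τ₂ e^(−t/τ₂))/(τ₁ − τ₂)].
At t = 47.0: e^(−t/τ₁) = 0.16537, e^(−t/τ₂) = 0.064810.
C₂ = 2.13·[1 − (26.118·0.16537 − 17.176·0.064810)/(8.9412)] = 2.13·0.64144 = 1.3663 g/L.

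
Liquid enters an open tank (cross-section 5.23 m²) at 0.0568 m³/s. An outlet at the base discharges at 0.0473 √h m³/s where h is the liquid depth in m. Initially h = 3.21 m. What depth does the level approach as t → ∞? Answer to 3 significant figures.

Level balance: A dh/dt = 0.0568 − 0.0473 √h. Setting dh/dt = 0:
Q_in = 0.0473 √h_ss ⇒ √h_ss = 0.0568/0.0473 = 1.2008.
h_ss = 1.2008² = 1.4420 m. (Since h₀ = 3.21 m > h_ss, the level will fall toward this value.)

1.44 m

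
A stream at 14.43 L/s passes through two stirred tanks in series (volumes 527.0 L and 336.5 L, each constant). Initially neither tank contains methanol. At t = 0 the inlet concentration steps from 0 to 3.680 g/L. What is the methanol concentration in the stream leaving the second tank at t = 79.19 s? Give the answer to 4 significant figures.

2.734 g/L

Species balance on tank i: dCᵢ/dt = (Cᵢ₋₁ − Cᵢ)/τᵢ with τᵢ = Vᵢ/Q.
τ₁ = 527.0/14.43 = 36.5211 s; τ₂ = 336.5/14.43 = 23.3195 s.
Tank 1: C₁ = C_in(1 − e^(−t/τ₁)). Tank 2 (τ₁ ≠ τ₂): C₂ = C_in[1 − (τ₁ e^(−t/τ₁) − τ₂ e^(−t/τ₂))/(τ₁ − τ₂)].
At t = 79.19: e^(−t/τ₁) = 0.114368, e^(−t/τ₂) = 0.0335112.
C₂ = 3.680·[1 − (36.5211·0.114368 − 23.3195·0.0335112)/(13.2017)] = 3.680·0.742806 = 2.73353 g/L.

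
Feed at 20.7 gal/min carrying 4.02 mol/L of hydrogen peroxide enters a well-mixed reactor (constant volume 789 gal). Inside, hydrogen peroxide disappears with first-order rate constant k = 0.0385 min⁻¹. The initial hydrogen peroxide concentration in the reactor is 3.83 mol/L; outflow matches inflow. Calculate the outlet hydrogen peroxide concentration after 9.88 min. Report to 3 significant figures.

2.79 mol/L

V dC/dt = Q(C_in − C) − k V C.
dC/dt = (Q/V) C_in − (Q/V + k) C; effective rate a = Q/V + k = 0.026236 + 0.0385 = 0.064736 min⁻¹.
C_ss = Q C_in/(Q + kV) = 1.6292 mol/L; C(t) = C_ss + (C₀ − C_ss) e^(−a t).
C(9.88) = 1.6292 + (2.2008)·e^(−0.064736·9.88) = 1.6292 + (2.2008)·0.52751 = 2.7901 mol/L.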